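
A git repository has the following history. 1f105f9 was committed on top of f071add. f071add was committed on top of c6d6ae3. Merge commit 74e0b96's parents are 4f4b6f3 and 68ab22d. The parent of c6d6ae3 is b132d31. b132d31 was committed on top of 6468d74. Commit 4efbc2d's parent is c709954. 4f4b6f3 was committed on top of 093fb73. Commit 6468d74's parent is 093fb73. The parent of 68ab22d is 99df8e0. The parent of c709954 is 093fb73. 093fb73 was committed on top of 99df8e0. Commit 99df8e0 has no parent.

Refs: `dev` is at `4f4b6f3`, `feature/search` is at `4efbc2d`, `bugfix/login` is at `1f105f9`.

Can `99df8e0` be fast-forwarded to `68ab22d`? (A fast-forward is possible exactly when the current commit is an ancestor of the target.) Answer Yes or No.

A fast-forward from 99df8e0 to 68ab22d is possible iff 99df8e0 is an ancestor of 68ab22d.
Ancestors of 68ab22d: {68ab22d, 99df8e0}.
99df8e0 is among them, so fast-forward is possible.

Yes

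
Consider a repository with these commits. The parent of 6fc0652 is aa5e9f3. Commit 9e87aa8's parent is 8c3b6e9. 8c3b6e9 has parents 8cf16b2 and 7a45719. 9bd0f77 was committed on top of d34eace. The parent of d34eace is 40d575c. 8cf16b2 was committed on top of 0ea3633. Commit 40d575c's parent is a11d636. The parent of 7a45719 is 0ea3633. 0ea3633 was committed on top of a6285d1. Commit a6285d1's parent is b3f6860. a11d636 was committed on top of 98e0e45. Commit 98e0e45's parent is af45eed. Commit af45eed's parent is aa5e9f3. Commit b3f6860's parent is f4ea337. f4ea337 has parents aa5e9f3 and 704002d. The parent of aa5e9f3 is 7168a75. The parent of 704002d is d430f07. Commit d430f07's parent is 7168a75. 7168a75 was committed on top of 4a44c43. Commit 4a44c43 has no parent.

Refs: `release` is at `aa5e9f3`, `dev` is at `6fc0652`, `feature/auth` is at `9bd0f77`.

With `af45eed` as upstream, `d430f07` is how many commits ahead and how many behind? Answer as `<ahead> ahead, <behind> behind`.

Reachable from d430f07: {4a44c43, 7168a75, d430f07}.
Reachable from af45eed: {4a44c43, 7168a75, aa5e9f3, af45eed}.
Only in d430f07's history (ahead): {d430f07} — 1.
Only in af45eed's history (behind): {aa5e9f3, af45eed} — 2.

1 ahead, 2 behind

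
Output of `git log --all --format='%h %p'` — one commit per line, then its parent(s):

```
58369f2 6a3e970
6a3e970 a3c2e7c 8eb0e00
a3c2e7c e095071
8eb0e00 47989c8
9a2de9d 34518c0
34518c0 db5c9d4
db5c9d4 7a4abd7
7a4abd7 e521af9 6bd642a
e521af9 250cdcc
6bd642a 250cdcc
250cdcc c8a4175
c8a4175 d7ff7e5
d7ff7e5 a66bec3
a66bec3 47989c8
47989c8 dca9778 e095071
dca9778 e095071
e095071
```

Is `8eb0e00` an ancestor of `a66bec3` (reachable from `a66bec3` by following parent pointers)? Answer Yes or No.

No

Ancestors of a66bec3: {47989c8, a66bec3, dca9778, e095071}.
8eb0e00 is not in that set, so it is not an ancestor of a66bec3.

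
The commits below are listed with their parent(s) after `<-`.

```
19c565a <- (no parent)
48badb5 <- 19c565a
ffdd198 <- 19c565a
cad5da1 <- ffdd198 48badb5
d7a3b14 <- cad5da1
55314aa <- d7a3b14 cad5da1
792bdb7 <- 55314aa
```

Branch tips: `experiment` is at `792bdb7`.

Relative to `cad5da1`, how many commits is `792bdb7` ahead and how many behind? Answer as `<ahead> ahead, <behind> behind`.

3 ahead, 0 behind

Reachable from 792bdb7: {19c565a, 48badb5, 55314aa, 792bdb7, cad5da1, d7a3b14, ffdd198}.
Reachable from cad5da1: {19c565a, 48badb5, cad5da1, ffdd198}.
Only in 792bdb7's history (ahead): {55314aa, 792bdb7, d7a3b14} — 3.
Only in cad5da1's history (behind): {} — 0.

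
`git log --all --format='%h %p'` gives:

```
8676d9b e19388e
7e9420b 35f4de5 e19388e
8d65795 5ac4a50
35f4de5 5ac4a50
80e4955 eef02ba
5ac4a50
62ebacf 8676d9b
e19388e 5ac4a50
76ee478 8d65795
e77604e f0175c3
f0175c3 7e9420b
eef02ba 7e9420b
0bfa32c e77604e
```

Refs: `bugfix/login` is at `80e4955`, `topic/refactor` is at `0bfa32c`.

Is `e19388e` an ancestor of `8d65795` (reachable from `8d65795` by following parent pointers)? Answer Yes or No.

No

Ancestors of 8d65795: {5ac4a50, 8d65795}.
e19388e is not in that set, so it is not an ancestor of 8d65795.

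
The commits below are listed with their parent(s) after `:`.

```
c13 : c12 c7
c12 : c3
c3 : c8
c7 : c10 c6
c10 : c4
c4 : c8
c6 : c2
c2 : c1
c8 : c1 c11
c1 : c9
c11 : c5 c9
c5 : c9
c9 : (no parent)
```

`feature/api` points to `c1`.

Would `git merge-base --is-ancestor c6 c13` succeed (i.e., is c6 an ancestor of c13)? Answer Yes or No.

Yes

Ancestors of c13 (commits reachable by following parents): {c1, c10, c11, c12, c13, c2, c3, c4, c5, c6, c7, c8, c9}.
c6 is in that set, so it is an ancestor of c13.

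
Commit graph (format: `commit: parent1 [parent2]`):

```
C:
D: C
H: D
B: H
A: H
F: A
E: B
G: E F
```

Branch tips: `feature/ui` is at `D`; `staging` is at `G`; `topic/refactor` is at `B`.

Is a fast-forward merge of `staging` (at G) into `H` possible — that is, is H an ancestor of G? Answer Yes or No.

Yes

A fast-forward from H to G is possible iff H is an ancestor of G.
Ancestors of G: {A, B, C, D, E, F, G, H}.
H is among them, so fast-forward is possible.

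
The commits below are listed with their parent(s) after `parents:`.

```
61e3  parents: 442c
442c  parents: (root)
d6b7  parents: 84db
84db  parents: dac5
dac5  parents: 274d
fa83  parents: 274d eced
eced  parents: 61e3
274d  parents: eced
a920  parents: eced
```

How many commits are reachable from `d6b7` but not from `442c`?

Reachable from d6b7: {274d, 442c, 61e3, 84db, d6b7, dac5, eced}.
Reachable from 442c: {442c}.
In d6b7's history but not 442c's: {274d, 61e3, 84db, d6b7, dac5, eced} — 6 commits.

6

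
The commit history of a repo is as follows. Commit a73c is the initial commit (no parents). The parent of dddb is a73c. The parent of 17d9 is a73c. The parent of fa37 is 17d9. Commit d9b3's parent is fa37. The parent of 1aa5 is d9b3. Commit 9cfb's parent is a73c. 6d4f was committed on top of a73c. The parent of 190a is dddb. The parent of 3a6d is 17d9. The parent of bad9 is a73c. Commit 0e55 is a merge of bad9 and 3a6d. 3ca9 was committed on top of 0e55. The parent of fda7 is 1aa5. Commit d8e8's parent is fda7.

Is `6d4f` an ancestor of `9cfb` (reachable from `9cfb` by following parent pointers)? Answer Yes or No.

Ancestors of 9cfb: {9cfb, a73c}.
6d4f is not in that set, so it is not an ancestor of 9cfb.

No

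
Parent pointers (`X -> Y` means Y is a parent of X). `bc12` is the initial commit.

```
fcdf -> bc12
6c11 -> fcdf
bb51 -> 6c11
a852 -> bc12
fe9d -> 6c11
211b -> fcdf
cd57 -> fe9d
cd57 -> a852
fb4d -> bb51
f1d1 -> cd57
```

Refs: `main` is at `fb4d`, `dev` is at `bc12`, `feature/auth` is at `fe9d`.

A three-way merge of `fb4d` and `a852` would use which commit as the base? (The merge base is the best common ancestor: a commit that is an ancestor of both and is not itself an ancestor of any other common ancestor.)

bc12

Ancestors of fb4d: {6c11, bb51, bc12, fb4d, fcdf}.
Ancestors of a852: {a852, bc12}.
Common ancestors: {bc12}.
The only common ancestor is bc12, so it is the merge base.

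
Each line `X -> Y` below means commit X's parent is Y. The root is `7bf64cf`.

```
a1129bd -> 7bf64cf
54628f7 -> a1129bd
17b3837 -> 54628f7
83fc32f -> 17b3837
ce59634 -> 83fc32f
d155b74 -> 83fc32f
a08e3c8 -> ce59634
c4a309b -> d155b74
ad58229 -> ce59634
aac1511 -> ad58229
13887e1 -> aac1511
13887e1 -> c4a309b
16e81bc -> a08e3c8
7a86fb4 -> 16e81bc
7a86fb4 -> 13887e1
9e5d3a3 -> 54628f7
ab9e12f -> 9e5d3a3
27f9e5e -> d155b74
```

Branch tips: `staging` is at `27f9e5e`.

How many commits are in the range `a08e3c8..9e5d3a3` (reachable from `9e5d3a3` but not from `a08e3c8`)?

Reachable from 9e5d3a3: {54628f7, 7bf64cf, 9e5d3a3, a1129bd}.
Reachable from a08e3c8: {17b3837, 54628f7, 7bf64cf, 83fc32f, a08e3c8, a1129bd, ce59634}.
In 9e5d3a3's history but not a08e3c8's: {9e5d3a3} — 1 commit.

1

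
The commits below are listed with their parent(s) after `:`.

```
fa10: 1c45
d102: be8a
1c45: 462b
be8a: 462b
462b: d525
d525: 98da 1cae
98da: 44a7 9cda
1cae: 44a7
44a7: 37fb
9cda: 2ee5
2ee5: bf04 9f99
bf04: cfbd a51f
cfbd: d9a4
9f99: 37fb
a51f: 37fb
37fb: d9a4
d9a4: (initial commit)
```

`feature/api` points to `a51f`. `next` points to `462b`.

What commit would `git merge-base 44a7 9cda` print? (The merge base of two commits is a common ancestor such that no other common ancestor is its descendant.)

Ancestors of 44a7: {37fb, 44a7, d9a4}.
Ancestors of 9cda: {2ee5, 37fb, 9cda, 9f99, a51f, bf04, cfbd, d9a4}.
Common ancestors: {37fb, d9a4}.
Among these, 37fb is not an ancestor of any other common ancestor — it is the merge base.

37fb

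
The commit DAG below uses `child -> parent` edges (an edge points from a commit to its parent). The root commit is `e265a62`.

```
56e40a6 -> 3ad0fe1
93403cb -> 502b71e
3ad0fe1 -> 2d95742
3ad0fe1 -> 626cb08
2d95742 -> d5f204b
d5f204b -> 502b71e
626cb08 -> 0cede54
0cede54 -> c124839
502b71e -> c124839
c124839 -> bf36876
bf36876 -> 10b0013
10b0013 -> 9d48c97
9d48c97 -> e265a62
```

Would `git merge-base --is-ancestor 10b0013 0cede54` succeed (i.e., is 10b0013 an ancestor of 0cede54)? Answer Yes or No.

Yes

Ancestors of 0cede54 (commits reachable by following parents): {0cede54, 10b0013, 9d48c97, bf36876, c124839, e265a62}.
10b0013 is in that set, so it is an ancestor of 0cede54.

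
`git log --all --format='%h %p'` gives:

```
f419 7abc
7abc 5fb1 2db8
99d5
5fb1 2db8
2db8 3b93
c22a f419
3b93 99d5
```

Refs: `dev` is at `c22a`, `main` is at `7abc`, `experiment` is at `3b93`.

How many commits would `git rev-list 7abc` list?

Walking parent pointers from 7abc: reachable set = {2db8, 3b93, 5fb1, 7abc, 99d5}.
That is 5 commits.

5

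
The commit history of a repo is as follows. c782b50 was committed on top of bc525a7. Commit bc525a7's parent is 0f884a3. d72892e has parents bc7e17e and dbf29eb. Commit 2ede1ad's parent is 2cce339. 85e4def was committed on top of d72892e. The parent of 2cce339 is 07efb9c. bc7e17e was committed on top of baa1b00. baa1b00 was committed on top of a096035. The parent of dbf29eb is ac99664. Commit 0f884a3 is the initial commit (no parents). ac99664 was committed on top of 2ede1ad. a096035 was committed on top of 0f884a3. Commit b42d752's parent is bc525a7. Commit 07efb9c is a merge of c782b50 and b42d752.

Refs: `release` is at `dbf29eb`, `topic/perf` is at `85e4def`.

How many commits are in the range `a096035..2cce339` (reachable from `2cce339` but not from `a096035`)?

5

Reachable from 2cce339: {07efb9c, 0f884a3, 2cce339, b42d752, bc525a7, c782b50}.
Reachable from a096035: {0f884a3, a096035}.
In 2cce339's history but not a096035's: {07efb9c, 2cce339, b42d752, bc525a7, c782b50} — 5 commits.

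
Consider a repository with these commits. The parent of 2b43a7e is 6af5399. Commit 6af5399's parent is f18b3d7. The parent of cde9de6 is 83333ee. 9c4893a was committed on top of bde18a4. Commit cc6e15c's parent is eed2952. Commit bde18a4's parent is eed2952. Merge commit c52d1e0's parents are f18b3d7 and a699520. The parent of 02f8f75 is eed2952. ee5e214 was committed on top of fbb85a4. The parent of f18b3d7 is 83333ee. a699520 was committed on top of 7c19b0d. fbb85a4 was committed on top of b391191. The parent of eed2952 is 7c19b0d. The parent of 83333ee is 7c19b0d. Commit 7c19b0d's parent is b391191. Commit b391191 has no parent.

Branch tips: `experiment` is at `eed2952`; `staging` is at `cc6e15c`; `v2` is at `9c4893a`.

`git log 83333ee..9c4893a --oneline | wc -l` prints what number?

3

Reachable from 9c4893a: {7c19b0d, 9c4893a, b391191, bde18a4, eed2952}.
Reachable from 83333ee: {7c19b0d, 83333ee, b391191}.
In 9c4893a's history but not 83333ee's: {9c4893a, bde18a4, eed2952} — 3 commits.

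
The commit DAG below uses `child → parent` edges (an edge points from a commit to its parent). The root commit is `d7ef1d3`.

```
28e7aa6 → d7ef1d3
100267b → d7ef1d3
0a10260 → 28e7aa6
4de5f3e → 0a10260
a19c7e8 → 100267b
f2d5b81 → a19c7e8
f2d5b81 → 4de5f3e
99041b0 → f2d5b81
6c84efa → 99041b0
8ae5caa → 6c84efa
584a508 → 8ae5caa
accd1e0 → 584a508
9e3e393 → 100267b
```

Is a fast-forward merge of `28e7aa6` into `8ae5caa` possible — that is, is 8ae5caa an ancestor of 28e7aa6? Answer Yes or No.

No

A fast-forward from 8ae5caa to 28e7aa6 is possible iff 8ae5caa is an ancestor of 28e7aa6.
Ancestors of 28e7aa6: {28e7aa6, d7ef1d3}.
8ae5caa is not among them, so fast-forward is not possible.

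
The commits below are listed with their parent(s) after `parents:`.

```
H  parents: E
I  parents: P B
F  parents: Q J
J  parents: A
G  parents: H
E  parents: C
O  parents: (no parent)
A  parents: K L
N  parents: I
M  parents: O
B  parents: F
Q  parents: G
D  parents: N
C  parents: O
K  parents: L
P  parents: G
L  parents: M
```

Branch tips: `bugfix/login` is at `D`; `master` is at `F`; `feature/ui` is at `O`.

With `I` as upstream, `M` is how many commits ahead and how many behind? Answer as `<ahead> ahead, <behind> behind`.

Reachable from M: {M, O}.
Reachable from I: {A, B, C, E, F, G, H, I, J, K, L, M, O, P, Q}.
Only in M's history (ahead): {} — 0.
Only in I's history (behind): {A, B, C, E, F, G, H, I, J, K, L, P, Q} — 13.

0 ahead, 13 behind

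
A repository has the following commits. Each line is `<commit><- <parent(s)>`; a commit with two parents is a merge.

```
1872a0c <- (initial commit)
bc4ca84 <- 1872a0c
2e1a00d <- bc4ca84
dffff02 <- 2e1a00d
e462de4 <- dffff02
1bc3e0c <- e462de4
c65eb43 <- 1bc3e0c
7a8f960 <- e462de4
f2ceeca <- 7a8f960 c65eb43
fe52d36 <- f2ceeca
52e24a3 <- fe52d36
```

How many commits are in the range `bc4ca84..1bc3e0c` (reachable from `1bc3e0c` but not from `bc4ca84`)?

4

Reachable from 1bc3e0c: {1872a0c, 1bc3e0c, 2e1a00d, bc4ca84, dffff02, e462de4}.
Reachable from bc4ca84: {1872a0c, bc4ca84}.
In 1bc3e0c's history but not bc4ca84's: {1bc3e0c, 2e1a00d, dffff02, e462de4} — 4 commits.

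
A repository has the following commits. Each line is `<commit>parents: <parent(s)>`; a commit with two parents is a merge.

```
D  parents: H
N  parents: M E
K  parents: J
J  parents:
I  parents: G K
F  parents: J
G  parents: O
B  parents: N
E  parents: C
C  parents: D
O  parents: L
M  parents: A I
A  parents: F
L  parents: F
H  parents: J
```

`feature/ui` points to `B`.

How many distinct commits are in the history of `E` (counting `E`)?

5

Walking parent pointers from E: reachable set = {C, D, E, H, J}.
That is 5 commits.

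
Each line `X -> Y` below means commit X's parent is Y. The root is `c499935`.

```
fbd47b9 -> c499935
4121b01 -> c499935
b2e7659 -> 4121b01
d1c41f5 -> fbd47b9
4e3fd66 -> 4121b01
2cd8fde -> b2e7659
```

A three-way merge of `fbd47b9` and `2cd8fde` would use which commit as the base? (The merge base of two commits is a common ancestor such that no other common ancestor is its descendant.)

c499935

Ancestors of fbd47b9: {c499935, fbd47b9}.
Ancestors of 2cd8fde: {2cd8fde, 4121b01, b2e7659, c499935}.
Common ancestors: {c499935}.
The only common ancestor is c499935, so it is the merge base.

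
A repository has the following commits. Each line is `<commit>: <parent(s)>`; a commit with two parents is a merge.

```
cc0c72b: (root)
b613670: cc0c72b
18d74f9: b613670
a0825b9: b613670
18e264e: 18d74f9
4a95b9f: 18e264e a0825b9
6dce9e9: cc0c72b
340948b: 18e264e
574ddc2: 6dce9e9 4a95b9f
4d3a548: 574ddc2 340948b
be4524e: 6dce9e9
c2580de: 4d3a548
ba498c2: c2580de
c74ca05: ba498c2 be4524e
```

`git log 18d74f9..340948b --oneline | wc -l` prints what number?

2

Reachable from 340948b: {18d74f9, 18e264e, 340948b, b613670, cc0c72b}.
Reachable from 18d74f9: {18d74f9, b613670, cc0c72b}.
In 340948b's history but not 18d74f9's: {18e264e, 340948b} — 2 commits.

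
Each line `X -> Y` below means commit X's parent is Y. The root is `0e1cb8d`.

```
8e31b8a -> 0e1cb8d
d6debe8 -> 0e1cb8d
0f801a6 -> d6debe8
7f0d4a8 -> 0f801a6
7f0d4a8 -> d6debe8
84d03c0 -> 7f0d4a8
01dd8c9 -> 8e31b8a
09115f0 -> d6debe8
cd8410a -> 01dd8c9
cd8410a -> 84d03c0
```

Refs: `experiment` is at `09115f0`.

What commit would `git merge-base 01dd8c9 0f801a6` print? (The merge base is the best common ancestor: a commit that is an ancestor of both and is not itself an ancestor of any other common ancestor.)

Ancestors of 01dd8c9: {01dd8c9, 0e1cb8d, 8e31b8a}.
Ancestors of 0f801a6: {0e1cb8d, 0f801a6, d6debe8}.
Common ancestors: {0e1cb8d}.
The only common ancestor is 0e1cb8d, so it is the merge base.

0e1cb8d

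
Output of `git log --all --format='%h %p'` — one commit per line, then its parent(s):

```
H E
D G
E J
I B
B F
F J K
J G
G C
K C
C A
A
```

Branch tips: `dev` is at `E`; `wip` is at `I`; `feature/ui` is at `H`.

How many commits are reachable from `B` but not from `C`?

5

Reachable from B: {A, B, C, F, G, J, K}.
Reachable from C: {A, C}.
In B's history but not C's: {B, F, G, J, K} — 5 commits.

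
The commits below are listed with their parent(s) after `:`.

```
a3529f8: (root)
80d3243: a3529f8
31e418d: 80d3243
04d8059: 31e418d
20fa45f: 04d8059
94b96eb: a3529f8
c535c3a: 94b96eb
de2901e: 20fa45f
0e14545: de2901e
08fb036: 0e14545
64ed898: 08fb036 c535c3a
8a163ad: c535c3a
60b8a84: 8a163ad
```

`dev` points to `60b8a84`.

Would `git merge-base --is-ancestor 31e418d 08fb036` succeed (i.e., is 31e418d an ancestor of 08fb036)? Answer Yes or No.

Ancestors of 08fb036 (commits reachable by following parents): {04d8059, 08fb036, 0e14545, 20fa45f, 31e418d, 80d3243, a3529f8, de2901e}.
31e418d is in that set, so it is an ancestor of 08fb036.

Yes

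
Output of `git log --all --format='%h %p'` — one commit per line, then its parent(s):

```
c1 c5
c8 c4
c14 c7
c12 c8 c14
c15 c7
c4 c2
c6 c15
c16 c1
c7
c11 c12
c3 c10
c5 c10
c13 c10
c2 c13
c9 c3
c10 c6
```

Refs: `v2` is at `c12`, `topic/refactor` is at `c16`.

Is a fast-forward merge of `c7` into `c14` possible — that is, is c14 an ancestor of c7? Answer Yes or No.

A fast-forward from c14 to c7 is possible iff c14 is an ancestor of c7.
Ancestors of c7: {c7}.
c14 is not among them, so fast-forward is not possible.

No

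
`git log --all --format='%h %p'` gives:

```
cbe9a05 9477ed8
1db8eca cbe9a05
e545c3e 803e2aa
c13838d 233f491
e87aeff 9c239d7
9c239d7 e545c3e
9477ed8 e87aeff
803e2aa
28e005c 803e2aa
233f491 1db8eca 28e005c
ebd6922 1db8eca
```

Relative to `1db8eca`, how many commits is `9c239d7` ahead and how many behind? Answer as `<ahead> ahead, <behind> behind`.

Reachable from 9c239d7: {803e2aa, 9c239d7, e545c3e}.
Reachable from 1db8eca: {1db8eca, 803e2aa, 9477ed8, 9c239d7, cbe9a05, e545c3e, e87aeff}.
Only in 9c239d7's history (ahead): {} — 0.
Only in 1db8eca's history (behind): {1db8eca, 9477ed8, cbe9a05, e87aeff} — 4.

0 ahead, 4 behind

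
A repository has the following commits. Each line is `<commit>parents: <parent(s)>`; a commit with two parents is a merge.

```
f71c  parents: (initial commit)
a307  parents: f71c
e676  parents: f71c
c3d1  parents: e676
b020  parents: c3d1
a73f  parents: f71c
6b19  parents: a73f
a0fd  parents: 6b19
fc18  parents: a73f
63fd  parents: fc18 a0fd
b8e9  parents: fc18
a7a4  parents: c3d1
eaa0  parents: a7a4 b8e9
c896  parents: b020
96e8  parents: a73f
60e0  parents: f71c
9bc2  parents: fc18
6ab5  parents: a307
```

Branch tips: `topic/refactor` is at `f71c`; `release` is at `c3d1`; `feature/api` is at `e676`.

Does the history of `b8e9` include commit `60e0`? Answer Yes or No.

Ancestors of b8e9: {a73f, b8e9, f71c, fc18}.
60e0 is not in that set, so it is not an ancestor of b8e9.

No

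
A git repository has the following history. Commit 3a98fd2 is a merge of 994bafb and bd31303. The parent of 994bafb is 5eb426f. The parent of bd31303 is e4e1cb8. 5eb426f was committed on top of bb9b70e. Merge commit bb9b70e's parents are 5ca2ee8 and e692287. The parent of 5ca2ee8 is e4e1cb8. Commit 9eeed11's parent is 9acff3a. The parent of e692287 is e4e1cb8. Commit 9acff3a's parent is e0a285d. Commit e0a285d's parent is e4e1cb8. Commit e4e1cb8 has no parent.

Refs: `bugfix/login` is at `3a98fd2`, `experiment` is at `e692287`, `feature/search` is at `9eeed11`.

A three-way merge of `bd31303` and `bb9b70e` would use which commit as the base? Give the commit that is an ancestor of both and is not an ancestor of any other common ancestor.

e4e1cb8

Ancestors of bd31303: {bd31303, e4e1cb8}.
Ancestors of bb9b70e: {5ca2ee8, bb9b70e, e4e1cb8, e692287}.
Common ancestors: {e4e1cb8}.
The only common ancestor is e4e1cb8, so it is the merge base.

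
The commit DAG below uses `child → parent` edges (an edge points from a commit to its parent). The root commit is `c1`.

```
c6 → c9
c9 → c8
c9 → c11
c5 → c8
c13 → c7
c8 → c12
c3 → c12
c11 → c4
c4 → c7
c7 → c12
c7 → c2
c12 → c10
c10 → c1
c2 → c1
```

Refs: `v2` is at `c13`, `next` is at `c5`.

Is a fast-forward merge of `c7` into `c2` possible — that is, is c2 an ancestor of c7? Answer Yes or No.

A fast-forward from c2 to c7 is possible iff c2 is an ancestor of c7.
Ancestors of c7: {c1, c10, c12, c2, c7}.
c2 is among them, so fast-forward is possible.

Yes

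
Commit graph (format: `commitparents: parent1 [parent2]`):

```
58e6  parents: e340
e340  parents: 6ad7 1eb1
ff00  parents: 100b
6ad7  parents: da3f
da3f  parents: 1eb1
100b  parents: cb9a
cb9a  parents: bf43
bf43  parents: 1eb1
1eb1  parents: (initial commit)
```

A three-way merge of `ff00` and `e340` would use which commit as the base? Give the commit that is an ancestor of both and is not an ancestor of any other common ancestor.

Ancestors of ff00: {100b, 1eb1, bf43, cb9a, ff00}.
Ancestors of e340: {1eb1, 6ad7, da3f, e340}.
Common ancestors: {1eb1}.
The only common ancestor is 1eb1, so it is the merge base.

1eb1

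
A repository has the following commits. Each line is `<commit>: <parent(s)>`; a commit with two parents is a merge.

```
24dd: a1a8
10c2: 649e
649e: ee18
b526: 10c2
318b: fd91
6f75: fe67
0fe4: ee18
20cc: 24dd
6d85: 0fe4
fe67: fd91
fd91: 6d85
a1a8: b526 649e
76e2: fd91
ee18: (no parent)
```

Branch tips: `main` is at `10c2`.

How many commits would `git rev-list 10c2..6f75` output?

Reachable from 6f75: {0fe4, 6d85, 6f75, ee18, fd91, fe67}.
Reachable from 10c2: {10c2, 649e, ee18}.
In 6f75's history but not 10c2's: {0fe4, 6d85, 6f75, fd91, fe67} — 5 commits.

5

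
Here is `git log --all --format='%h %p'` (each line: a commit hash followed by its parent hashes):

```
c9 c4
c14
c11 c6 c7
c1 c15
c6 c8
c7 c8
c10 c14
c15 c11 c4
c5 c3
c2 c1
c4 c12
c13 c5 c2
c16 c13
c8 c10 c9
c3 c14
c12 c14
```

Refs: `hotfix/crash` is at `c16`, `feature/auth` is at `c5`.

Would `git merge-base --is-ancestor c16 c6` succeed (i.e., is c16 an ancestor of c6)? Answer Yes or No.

No

Ancestors of c6: {c10, c12, c14, c4, c6, c8, c9}.
c16 is not in that set, so it is not an ancestor of c6.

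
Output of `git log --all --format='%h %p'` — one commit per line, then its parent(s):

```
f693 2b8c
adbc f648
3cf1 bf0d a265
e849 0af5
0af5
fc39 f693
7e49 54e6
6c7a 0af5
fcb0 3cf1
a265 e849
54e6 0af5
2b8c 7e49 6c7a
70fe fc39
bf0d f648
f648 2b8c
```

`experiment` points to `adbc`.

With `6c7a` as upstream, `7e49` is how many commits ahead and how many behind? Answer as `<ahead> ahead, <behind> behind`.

Reachable from 7e49: {0af5, 54e6, 7e49}.
Reachable from 6c7a: {0af5, 6c7a}.
Only in 7e49's history (ahead): {54e6, 7e49} — 2.
Only in 6c7a's history (behind): {6c7a} — 1.

2 ahead, 1 behind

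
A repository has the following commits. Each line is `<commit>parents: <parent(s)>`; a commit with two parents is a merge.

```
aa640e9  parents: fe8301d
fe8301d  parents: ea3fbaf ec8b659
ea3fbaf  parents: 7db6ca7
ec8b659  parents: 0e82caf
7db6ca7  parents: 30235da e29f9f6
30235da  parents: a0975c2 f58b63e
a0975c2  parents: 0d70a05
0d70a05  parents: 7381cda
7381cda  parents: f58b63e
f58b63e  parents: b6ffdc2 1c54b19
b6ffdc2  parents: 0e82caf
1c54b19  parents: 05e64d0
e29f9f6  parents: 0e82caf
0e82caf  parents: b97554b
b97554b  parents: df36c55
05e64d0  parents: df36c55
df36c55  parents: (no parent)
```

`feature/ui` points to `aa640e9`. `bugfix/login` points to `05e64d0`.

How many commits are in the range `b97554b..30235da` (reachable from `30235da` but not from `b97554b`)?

Reachable from 30235da: {05e64d0, 0d70a05, 0e82caf, 1c54b19, 30235da, 7381cda, a0975c2, b6ffdc2, b97554b, df36c55, f58b63e}.
Reachable from b97554b: {b97554b, df36c55}.
In 30235da's history but not b97554b's: {05e64d0, 0d70a05, 0e82caf, 1c54b19, 30235da, 7381cda, a0975c2, b6ffdc2, f58b63e} — 9 commits.

9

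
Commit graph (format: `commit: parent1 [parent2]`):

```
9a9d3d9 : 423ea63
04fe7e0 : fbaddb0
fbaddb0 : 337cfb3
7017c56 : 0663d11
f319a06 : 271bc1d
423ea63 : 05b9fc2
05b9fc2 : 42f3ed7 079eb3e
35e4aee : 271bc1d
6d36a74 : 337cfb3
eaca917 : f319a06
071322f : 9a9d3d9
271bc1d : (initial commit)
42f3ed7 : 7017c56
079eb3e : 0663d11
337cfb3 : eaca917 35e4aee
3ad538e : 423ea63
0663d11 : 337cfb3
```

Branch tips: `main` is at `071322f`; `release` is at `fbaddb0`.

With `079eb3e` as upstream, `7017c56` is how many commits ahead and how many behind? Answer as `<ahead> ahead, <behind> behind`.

1 ahead, 1 behind

Reachable from 7017c56: {0663d11, 271bc1d, 337cfb3, 35e4aee, 7017c56, eaca917, f319a06}.
Reachable from 079eb3e: {0663d11, 079eb3e, 271bc1d, 337cfb3, 35e4aee, eaca917, f319a06}.
Only in 7017c56's history (ahead): {7017c56} — 1.
Only in 079eb3e's history (behind): {079eb3e} — 1.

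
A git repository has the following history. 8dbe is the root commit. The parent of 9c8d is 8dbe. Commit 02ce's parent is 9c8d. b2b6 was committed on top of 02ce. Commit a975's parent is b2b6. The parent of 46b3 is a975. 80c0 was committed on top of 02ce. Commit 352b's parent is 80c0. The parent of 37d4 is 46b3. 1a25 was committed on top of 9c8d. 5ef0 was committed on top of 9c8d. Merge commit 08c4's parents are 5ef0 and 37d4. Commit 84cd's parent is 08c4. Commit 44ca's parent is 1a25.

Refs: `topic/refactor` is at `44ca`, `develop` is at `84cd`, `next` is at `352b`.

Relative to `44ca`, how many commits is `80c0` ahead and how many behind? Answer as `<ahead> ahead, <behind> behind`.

2 ahead, 2 behind

Reachable from 80c0: {02ce, 80c0, 8dbe, 9c8d}.
Reachable from 44ca: {1a25, 44ca, 8dbe, 9c8d}.
Only in 80c0's history (ahead): {02ce, 80c0} — 2.
Only in 44ca's history (behind): {1a25, 44ca} — 2.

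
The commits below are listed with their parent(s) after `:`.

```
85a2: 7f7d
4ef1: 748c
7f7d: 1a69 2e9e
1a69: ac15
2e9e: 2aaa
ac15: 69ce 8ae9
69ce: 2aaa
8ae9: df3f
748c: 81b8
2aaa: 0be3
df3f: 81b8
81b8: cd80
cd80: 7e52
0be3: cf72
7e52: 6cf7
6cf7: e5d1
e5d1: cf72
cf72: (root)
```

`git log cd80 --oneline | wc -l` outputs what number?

5

Walking parent pointers from cd80: reachable set = {6cf7, 7e52, cd80, cf72, e5d1}.
That is 5 commits.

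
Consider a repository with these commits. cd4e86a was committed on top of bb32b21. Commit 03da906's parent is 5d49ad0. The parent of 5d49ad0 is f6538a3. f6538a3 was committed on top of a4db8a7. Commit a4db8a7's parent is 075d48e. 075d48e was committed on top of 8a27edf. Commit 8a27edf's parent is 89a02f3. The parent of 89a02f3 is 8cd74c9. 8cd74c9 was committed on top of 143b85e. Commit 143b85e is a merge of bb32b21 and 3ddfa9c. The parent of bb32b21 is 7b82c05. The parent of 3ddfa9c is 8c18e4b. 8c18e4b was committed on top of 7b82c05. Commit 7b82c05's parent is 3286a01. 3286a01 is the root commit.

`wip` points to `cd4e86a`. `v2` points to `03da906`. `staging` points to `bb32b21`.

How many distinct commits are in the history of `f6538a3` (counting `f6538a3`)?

12

Walking parent pointers from f6538a3: reachable set = {075d48e, 143b85e, 3286a01, 3ddfa9c, 7b82c05, 89a02f3, 8a27edf, 8c18e4b, 8cd74c9, a4db8a7, bb32b21, f6538a3}.
That is 12 commits.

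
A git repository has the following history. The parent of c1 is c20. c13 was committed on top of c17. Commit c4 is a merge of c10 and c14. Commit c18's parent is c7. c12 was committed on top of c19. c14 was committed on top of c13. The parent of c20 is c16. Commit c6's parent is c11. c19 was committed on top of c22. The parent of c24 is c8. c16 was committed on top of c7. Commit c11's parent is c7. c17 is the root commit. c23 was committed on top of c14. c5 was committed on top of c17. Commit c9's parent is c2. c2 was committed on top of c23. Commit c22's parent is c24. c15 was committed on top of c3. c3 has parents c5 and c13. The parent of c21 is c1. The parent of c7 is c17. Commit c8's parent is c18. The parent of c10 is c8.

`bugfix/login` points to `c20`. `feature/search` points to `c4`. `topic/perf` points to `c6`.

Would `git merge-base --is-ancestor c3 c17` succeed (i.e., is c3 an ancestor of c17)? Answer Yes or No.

Ancestors of c17: {c17}.
c3 is not in that set, so it is not an ancestor of c17.

No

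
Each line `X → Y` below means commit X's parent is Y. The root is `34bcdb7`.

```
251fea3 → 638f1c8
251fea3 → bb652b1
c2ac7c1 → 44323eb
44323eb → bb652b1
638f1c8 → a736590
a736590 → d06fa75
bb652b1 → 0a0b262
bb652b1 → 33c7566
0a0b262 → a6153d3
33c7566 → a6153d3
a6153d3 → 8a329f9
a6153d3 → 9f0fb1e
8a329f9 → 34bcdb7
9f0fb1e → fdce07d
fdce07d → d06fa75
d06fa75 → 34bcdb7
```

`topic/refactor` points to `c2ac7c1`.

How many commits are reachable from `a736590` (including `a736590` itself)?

Walking parent pointers from a736590: reachable set = {34bcdb7, a736590, d06fa75}.
That is 3 commits.

3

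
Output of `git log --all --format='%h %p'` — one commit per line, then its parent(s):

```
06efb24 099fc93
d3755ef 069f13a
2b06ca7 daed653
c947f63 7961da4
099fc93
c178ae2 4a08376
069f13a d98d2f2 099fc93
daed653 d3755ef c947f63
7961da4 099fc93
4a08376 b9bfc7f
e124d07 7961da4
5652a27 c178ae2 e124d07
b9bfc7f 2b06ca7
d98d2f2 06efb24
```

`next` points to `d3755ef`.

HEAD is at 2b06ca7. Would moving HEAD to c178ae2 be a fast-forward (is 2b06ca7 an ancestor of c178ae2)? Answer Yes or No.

A fast-forward from 2b06ca7 to c178ae2 is possible iff 2b06ca7 is an ancestor of c178ae2.
Ancestors of c178ae2: {069f13a, 06efb24, 099fc93, 2b06ca7, 4a08376, 7961da4, b9bfc7f, c178ae2, c947f63, d3755ef, d98d2f2, daed653}.
2b06ca7 is among them, so fast-forward is possible.

Yes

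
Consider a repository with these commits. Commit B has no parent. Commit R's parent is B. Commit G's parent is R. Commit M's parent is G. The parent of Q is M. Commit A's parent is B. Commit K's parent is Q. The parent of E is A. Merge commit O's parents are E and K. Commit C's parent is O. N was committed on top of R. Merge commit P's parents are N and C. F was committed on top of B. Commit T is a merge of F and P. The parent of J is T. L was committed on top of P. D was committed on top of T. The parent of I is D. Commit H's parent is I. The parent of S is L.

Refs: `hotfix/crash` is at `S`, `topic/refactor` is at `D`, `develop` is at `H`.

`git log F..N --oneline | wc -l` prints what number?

2

Reachable from N: {B, N, R}.
Reachable from F: {B, F}.
In N's history but not F's: {N, R} — 2 commits.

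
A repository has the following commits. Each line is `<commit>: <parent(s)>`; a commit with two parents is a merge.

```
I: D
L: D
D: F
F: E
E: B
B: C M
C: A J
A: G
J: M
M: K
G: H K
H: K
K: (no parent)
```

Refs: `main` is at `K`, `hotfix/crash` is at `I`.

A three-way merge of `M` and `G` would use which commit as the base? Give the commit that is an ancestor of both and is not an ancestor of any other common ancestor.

Ancestors of M: {K, M}.
Ancestors of G: {G, H, K}.
Common ancestors: {K}.
The only common ancestor is K, so it is the merge base.

K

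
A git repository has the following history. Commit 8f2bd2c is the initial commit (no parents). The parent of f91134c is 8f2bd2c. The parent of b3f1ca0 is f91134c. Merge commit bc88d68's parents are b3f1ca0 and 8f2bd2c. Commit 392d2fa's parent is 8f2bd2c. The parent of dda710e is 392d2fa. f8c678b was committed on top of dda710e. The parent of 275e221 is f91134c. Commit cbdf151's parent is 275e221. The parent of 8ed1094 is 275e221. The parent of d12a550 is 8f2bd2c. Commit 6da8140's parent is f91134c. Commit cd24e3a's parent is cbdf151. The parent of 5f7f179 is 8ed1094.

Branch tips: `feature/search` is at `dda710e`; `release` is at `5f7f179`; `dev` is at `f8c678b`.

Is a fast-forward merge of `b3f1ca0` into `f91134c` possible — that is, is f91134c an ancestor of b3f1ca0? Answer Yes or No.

A fast-forward from f91134c to b3f1ca0 is possible iff f91134c is an ancestor of b3f1ca0.
Ancestors of b3f1ca0: {8f2bd2c, b3f1ca0, f91134c}.
f91134c is among them, so fast-forward is possible.

Yes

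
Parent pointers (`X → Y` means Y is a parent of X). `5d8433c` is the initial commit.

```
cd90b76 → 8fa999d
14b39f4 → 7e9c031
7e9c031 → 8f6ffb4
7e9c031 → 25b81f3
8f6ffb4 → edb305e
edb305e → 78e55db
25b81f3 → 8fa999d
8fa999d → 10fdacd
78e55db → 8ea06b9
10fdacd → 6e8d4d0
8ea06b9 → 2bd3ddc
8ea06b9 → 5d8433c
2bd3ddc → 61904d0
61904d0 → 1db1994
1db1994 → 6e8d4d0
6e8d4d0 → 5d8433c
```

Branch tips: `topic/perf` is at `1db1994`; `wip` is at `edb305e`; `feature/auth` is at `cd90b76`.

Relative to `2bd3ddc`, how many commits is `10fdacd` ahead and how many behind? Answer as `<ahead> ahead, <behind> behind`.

1 ahead, 3 behind

Reachable from 10fdacd: {10fdacd, 5d8433c, 6e8d4d0}.
Reachable from 2bd3ddc: {1db1994, 2bd3ddc, 5d8433c, 61904d0, 6e8d4d0}.
Only in 10fdacd's history (ahead): {10fdacd} — 1.
Only in 2bd3ddc's history (behind): {1db1994, 2bd3ddc, 61904d0} — 3.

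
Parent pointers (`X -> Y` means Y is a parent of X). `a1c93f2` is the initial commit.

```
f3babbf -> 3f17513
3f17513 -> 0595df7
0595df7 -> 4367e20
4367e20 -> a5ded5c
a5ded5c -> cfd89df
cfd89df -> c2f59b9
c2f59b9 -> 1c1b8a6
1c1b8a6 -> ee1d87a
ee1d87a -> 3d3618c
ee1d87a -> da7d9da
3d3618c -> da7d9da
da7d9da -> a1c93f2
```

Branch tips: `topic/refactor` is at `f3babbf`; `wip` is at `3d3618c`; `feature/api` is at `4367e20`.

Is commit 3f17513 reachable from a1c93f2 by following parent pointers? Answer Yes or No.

No

Ancestors of a1c93f2: {a1c93f2}.
3f17513 is not in that set, so it is not an ancestor of a1c93f2.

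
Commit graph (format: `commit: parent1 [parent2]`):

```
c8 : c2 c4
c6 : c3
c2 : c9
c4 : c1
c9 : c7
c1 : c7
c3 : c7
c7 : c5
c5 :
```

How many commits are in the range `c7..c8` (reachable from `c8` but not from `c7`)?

5

Reachable from c8: {c1, c2, c4, c5, c7, c8, c9}.
Reachable from c7: {c5, c7}.
In c8's history but not c7's: {c1, c2, c4, c8, c9} — 5 commits.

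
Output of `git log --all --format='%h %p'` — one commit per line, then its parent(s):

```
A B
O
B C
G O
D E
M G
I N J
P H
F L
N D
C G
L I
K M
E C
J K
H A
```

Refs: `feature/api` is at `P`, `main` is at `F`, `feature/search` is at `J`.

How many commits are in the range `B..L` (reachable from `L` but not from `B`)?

8

Reachable from L: {C, D, E, G, I, J, K, L, M, N, O}.
Reachable from B: {B, C, G, O}.
In L's history but not B's: {D, E, I, J, K, L, M, N} — 8 commits.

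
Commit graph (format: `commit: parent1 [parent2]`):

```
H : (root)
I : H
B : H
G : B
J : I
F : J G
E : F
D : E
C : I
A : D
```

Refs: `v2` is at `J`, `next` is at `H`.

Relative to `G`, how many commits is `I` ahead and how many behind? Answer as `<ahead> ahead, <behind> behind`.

Reachable from I: {H, I}.
Reachable from G: {B, G, H}.
Only in I's history (ahead): {I} — 1.
Only in G's history (behind): {B, G} — 2.

1 ahead, 2 behind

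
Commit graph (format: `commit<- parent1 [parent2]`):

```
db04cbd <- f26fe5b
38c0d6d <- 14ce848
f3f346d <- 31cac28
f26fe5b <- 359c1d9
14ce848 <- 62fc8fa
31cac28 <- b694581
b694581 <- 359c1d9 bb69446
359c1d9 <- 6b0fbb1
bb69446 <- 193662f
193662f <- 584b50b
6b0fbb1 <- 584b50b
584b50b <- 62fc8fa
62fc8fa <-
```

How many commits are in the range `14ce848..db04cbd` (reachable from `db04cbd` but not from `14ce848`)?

5

Reachable from db04cbd: {359c1d9, 584b50b, 62fc8fa, 6b0fbb1, db04cbd, f26fe5b}.
Reachable from 14ce848: {14ce848, 62fc8fa}.
In db04cbd's history but not 14ce848's: {359c1d9, 584b50b, 6b0fbb1, db04cbd, f26fe5b} — 5 commits.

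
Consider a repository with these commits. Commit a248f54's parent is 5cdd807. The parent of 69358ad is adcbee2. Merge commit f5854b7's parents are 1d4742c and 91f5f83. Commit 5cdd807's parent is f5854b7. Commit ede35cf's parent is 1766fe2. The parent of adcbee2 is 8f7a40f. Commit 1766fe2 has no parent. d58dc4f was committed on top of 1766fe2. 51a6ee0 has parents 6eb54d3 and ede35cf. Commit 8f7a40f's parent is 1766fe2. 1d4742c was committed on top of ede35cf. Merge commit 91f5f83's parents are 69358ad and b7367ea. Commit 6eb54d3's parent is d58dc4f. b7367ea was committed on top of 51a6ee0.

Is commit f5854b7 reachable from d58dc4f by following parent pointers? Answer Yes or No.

Ancestors of d58dc4f: {1766fe2, d58dc4f}.
f5854b7 is not in that set, so it is not an ancestor of d58dc4f.

No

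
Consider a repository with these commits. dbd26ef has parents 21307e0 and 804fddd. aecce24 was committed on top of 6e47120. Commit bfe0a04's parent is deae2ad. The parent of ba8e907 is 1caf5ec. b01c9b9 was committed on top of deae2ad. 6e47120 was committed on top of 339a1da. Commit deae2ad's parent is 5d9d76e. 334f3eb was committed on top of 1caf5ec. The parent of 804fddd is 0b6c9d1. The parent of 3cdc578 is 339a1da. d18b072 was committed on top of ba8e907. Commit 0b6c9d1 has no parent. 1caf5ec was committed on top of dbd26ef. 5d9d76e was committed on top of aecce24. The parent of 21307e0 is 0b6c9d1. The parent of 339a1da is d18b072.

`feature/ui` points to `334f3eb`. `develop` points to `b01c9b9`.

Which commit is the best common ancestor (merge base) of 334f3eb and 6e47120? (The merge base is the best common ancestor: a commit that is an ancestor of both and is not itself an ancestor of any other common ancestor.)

Ancestors of 334f3eb: {0b6c9d1, 1caf5ec, 21307e0, 334f3eb, 804fddd, dbd26ef}.
Ancestors of 6e47120: {0b6c9d1, 1caf5ec, 21307e0, 339a1da, 6e47120, 804fddd, ba8e907, d18b072, dbd26ef}.
Common ancestors: {0b6c9d1, 1caf5ec, 21307e0, 804fddd, dbd26ef}.
Among these, 1caf5ec is not an ancestor of any other common ancestor — it is the merge base.

1caf5ec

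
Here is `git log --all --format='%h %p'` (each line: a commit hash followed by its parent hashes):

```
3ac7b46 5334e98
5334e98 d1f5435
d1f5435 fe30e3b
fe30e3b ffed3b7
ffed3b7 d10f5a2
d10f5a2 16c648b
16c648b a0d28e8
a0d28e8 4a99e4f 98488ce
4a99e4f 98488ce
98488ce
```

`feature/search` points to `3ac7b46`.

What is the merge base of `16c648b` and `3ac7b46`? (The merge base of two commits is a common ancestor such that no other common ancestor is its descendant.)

16c648b

Ancestors of 16c648b: {16c648b, 4a99e4f, 98488ce, a0d28e8}.
Ancestors of 3ac7b46: {16c648b, 3ac7b46, 4a99e4f, 5334e98, 98488ce, a0d28e8, d10f5a2, d1f5435, fe30e3b, ffed3b7}.
Common ancestors: {16c648b, 4a99e4f, 98488ce, a0d28e8}.
Among these, 16c648b is not an ancestor of any other common ancestor — it is the merge base.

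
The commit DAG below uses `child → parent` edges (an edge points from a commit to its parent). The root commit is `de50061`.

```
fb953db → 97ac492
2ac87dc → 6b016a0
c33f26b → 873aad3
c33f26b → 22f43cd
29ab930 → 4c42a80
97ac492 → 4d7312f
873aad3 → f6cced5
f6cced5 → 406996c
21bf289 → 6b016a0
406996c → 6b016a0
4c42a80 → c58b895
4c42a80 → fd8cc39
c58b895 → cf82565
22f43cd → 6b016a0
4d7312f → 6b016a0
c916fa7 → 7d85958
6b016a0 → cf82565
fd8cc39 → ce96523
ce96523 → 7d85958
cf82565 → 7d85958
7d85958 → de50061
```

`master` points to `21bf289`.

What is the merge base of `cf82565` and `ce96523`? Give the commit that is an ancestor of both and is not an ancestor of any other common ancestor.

Ancestors of cf82565: {7d85958, cf82565, de50061}.
Ancestors of ce96523: {7d85958, ce96523, de50061}.
Common ancestors: {7d85958, de50061}.
Among these, 7d85958 is not an ancestor of any other common ancestor — it is the merge base.

7d85958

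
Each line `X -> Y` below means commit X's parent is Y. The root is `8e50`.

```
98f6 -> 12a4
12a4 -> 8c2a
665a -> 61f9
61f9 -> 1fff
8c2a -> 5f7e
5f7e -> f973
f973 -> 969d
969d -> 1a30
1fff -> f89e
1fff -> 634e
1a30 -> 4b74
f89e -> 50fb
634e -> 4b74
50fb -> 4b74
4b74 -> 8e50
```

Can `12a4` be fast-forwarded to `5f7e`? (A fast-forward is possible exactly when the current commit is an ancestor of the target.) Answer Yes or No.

A fast-forward from 12a4 to 5f7e is possible iff 12a4 is an ancestor of 5f7e.
Ancestors of 5f7e: {1a30, 4b74, 5f7e, 8e50, 969d, f973}.
12a4 is not among them, so fast-forward is not possible.

No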